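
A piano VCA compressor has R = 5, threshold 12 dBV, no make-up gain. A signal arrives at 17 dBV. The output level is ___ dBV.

13 dBV

The input is 5 dB above the 12 dBV threshold.
The 5 dB excess becomes 1 dB after 5:1 reduction.
That puts the output at 13 dBV.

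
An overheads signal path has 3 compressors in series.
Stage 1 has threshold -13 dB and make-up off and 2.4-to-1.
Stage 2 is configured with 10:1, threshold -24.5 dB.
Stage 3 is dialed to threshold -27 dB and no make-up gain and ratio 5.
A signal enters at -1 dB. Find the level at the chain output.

Stage 1: -1 dB is 12 dB over -13 dB; at 2.4:1 that becomes 5 dB over, giving -8 dB.
Stage 2: -8 dB is 16.5 dB over -24.5 dB; at 10:1 that becomes 1.65 dB over, giving -22.85 dB.
Stage 3: overshoot 4.15 dB → 4.15/5 = 0.83 dB → -26.17 dB.

-26.17 dB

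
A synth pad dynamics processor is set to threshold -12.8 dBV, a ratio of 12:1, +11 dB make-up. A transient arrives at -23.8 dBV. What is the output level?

-12.8 dBV

-23.8 dBV is 11 dB below the -12.8 dBV threshold, so no gain reduction is applied.
Make-up gain adds 11 dB: -23.8 + 11 = -12.8 dBV.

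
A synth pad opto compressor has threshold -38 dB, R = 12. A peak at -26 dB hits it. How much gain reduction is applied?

Overshoot = -26 − (-38) = 12 dB.
A 12:1 ratio leaves 1 dB of that excess.
GR = overshoot in − overshoot out = 12 − 1 = 11 dB.

11 dB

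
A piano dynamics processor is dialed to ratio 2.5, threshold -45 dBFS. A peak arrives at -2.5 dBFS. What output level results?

The input is 42.5 dB above the -45 dBFS threshold.
2.5:1 compression reduces that to 42.5/2.5 = 17 dB over.
That puts the output at -28 dBFS.

-28 dBFS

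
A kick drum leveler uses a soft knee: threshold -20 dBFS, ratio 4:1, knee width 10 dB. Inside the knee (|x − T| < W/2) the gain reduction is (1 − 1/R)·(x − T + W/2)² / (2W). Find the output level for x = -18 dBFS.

x − T + W/2 = -18 − (-20) + 5 = 7.
GR = (1 − 1/4) × 7² / 20 = 0.75 × 49 / 20 = 1.8375 dB.
Output = -18 − 1.8375 = -19.8375 dBFS.

-19.8375 dBFS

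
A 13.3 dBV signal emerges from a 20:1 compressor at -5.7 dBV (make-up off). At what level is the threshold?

-6.7 dBV

Input is 20 dB above T (since output overshoot × R = input overshoot: (-5.7 − T)·20 = 13.3 − T gives T = -6.7 dBV).
Check: -6.7 + (13.3 − (-6.7))/20 = -6.7 + 1 = -5.7 dBV. ✓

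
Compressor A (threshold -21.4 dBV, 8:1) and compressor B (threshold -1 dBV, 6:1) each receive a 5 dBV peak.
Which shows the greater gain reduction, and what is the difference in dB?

A: 26.4 dB over, compressed to 3.3 dB over, so 23.1 dB of GR.
B: 6 dB over, compressed to 1 dB over, so 5 dB of GR.
A reduces 18.1 dB more.

A, by 18.1 dB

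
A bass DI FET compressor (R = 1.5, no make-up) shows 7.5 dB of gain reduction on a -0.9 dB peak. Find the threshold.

Input is 22.5 dB above T (since output overshoot × R = input overshoot: (-8.4 − T)·1.5 = -0.9 − T gives T = -23.4 dB).
Check: -23.4 + (-0.9 − (-23.4))/1.5 = -23.4 + 15 = -8.4 dB. ✓

-23.4 dB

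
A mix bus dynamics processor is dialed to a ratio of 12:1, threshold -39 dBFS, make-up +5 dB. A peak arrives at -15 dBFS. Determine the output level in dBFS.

The input is 24 dB above the -39 dBFS threshold.
12:1 compression reduces that to 24/12 = 2 dB over.
So the level is -39 + 2 = -37 dBFS; make-up adds 5 dB, giving -32 dBFS.

-32 dBFS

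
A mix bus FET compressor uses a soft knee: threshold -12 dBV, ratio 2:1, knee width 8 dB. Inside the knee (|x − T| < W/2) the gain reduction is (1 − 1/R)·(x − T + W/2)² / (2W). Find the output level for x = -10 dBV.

-11.125 dBV

x − T + W/2 = -10 − (-12) + 4 = 6.
GR = (1 − 1/2) × 6² / 16 = 0.5 × 36 / 16 = 1.125 dB.
Output = -10 − 1.125 = -11.125 dBV.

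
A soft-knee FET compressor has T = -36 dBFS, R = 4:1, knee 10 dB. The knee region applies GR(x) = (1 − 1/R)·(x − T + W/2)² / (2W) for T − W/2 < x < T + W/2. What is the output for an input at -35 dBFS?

x − T + W/2 = -35 − (-36) + 5 = 6.
GR = (1 − 1/4) × 6² / 20 = 0.75 × 36 / 20 = 1.35 dB.
Output = -35 − 1.35 = -36.35 dBFS.

-36.35 dBFS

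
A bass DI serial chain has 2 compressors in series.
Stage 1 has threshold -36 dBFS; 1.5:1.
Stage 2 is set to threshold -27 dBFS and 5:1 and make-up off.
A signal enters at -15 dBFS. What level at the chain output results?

-26 dBFS

Stage 1: overshoot 21 dB → 21/1.5 = 14 dB → -22 dBFS.
Stage 2: 5 dB above -27 dBFS, reduced 5:1 to 1 dB above → -26 dBFS.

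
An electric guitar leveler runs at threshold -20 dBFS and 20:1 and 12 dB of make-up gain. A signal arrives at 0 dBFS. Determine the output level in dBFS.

-7 dBFS

0 dBFS sits 20 dB over threshold.
The 20 dB excess becomes 1 dB after 20:1 reduction.
That puts the output at -19 dBFS; make-up adds 12 dB, giving -7 dBFS.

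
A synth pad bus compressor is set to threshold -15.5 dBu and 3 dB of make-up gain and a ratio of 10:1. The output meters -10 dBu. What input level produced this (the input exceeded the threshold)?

9.5 dBu

Remove make-up: -10 − 3 = -13 dBu.
The compressed level sits -13 − (-15.5) = 2.5 dB over threshold.
Input overshoot = R × output overshoot = 25 dB → input = -15.5 + 25 = 9.5 dBu.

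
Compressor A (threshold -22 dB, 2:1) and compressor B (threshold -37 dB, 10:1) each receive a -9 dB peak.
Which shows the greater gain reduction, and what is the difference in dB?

A: overshoot 13 dB → output overshoot 6.5 dB → GR 6.5 dB.
B: overshoot 28 dB → output overshoot 2.8 dB → GR 25.2 dB.
Difference: 18.7 dB in favour of B.

B, by 18.7 dB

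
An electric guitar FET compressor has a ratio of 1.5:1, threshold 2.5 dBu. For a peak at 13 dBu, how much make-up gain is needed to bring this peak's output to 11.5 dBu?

Without make-up, output = threshold + overshoot/1.5 = 2.5 + 7 = 9.5 dBu.
Gap to target: 2 dB.

2 dB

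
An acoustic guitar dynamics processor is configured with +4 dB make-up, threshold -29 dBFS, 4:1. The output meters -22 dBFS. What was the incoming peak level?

Stripping the +4 dB make-up gives -26 dBFS at the gain stage.
The compressed level sits -26 − (-29) = 3 dB over threshold.
Input overshoot = R × output overshoot = 12 dB → input = -29 + 12 = -17 dBFS.

-17 dBFS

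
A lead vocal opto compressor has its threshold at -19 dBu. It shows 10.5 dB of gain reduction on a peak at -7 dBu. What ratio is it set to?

Input overshoot = -7 − (-19) = 12 dB.
Output overshoot = 12 − 10.5 = 1.5 dB.
Ratio = input overshoot / output overshoot = 12 / 1.5 = 8.

8:1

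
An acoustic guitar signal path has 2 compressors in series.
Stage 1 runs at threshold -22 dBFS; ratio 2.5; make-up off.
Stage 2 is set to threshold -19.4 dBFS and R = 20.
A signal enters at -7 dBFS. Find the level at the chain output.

-19.23 dBFS

Stage 1: overshoot 15 dB → 15/2.5 = 6 dB → -16 dBFS.
Stage 2: 3.4 dB above -19.4 dBFS, reduced 20:1 to 0.17 dB above → -19.23 dBFS.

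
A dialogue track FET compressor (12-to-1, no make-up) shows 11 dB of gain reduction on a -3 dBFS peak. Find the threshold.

-15 dBFS

Gain reduction = -3 − (-14) = 11 dB; output overshoot = GR / (R − 1) = 11 / 11 = 1 dB.
Threshold = output − output overshoot = -14 − 1 = -15 dBFS.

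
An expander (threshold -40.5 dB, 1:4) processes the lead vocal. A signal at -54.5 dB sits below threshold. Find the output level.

Undershoot = (-40.5) − (-54.5) = 14 dB.
At 1:4, that expands to 56 dB under threshold.
Output = -40.5 − 56 = -96.5 dB.

-96.5 dB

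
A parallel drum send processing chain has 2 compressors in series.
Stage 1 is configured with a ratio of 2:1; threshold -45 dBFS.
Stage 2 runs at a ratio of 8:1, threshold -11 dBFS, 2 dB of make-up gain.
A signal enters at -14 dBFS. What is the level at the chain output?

Stage 1: -14 dBFS is 31 dB over -45 dBFS; at 2:1 that becomes 15.5 dB over, giving -29.5 dBFS.
Stage 2: below threshold (-29.5 ≤ -11); passes unchanged; make-up brings it to -27.5 dBFS.

-27.5 dBFS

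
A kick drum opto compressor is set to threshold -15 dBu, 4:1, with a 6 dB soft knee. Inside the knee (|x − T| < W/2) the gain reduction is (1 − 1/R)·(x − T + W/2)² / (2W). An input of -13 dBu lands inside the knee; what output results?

-14.5625 dBu

x − T + W/2 = -13 − (-15) + 3 = 5.
GR = (1 − 1/4) × 5² / 12 = 0.75 × 25 / 12 = 1.5625 dB.
Output = -13 − 1.5625 = -14.5625 dBu.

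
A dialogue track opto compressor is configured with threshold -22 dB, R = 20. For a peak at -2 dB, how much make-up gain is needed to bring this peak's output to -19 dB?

Without make-up, output = threshold + overshoot/20 = -22 + 1 = -21 dB.
Gap to target: 2 dB.

2 dB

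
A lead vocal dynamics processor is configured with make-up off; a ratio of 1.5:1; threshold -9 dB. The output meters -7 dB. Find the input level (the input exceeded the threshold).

The compressed level sits -7 − (-9) = 2 dB over threshold.
Undo the ratio: input overshoot = 2 × 1.5 = 3 dB, giving input = -6 dB.

-6 dB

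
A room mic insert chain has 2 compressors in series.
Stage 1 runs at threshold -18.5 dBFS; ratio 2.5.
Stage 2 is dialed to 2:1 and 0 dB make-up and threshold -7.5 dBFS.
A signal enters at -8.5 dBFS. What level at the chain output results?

-14.5 dBFS

Stage 1: overshoot 10 dB → 10/2.5 = 4 dB → -14.5 dBFS.
Stage 2: -14.5 dBFS ≤ -7.5 dBFS, so stage 2 doesn't engage; output -14.5 dBFS.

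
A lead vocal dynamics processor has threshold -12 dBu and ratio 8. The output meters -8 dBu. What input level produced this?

20 dBu

The compressed level sits -8 − (-12) = 4 dB over threshold.
Before 8:1 compression the overshoot was 4 × 8 = 32 dB, so input = -12 + 32 = 20 dBu.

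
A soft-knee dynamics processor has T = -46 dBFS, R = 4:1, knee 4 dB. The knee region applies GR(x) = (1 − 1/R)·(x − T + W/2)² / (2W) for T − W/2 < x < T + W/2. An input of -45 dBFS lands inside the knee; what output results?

-45.84375 dBFS

x − T + W/2 = -45 − (-46) + 2 = 3.
GR = (1 − 1/4) × 3² / 8 = 0.75 × 9 / 8 = 0.84375 dB.
Output = -45 − 0.84375 = -45.84375 dBFS.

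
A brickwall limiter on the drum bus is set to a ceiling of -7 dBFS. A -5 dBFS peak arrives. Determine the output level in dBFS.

The limiter clamps the peak to its -7 dBFS ceiling.

-7 dBFS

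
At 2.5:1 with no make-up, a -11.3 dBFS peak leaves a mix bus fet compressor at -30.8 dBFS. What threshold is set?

-43.8 dBFS

Gain reduction = -11.3 − (-30.8) = 19.5 dB; output overshoot = GR / (R − 1) = 19.5 / 1.5 = 13 dB.
Threshold = output − output overshoot = -30.8 − 13 = -43.8 dBFS.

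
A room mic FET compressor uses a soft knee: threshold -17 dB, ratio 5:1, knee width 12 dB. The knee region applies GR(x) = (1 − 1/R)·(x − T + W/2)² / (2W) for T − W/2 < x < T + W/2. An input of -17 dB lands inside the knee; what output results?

-18.2 dB

x − T + W/2 = -17 − (-17) + 6 = 6.
GR = (1 − 1/5) × 6² / 24 = 0.8 × 36 / 24 = 1.2 dB.
Output = -17 − 1.2 = -18.2 dB.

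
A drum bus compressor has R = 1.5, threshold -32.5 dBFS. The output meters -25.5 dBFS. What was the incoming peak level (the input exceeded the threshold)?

That's 7 dB above the -32.5 dBFS threshold.
Undo the ratio: input overshoot = 7 × 1.5 = 10.5 dB, giving input = -22 dBFS.

-22 dBFS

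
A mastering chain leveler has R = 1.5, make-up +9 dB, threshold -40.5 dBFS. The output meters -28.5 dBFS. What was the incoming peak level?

Remove make-up: -28.5 − 9 = -37.5 dBFS.
Post-compression overshoot = -37.5 − (-40.5) = 3 dB.
Undo the ratio: input overshoot = 3 × 1.5 = 4.5 dB, giving input = -36 dBFS.

-36 dBFS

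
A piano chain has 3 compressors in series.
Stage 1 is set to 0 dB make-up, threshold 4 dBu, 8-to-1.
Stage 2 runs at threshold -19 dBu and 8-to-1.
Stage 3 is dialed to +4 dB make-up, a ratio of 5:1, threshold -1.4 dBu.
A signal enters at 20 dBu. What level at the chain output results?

Stage 1: 16 dB above 4 dBu, reduced 8:1 to 2 dB above → 6 dBu.
Stage 2: 25 dB above -19 dBu, reduced 8:1 to 3.125 dB above → -15.875 dBu.
Stage 3: below threshold (-15.875 ≤ -1.4); passes unchanged; make-up brings it to -11.875 dBu.

-11.875 dBu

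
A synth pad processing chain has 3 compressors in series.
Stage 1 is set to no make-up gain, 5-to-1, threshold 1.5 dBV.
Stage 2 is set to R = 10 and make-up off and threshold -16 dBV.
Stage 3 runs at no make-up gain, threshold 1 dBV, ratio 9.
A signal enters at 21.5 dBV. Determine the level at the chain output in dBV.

-13.85 dBV

Stage 1: 21.5 dBV is 20 dB over 1.5 dBV; at 5:1 that becomes 4 dB over, giving 5.5 dBV.
Stage 2: 21.5 dB above -16 dBV, reduced 10:1 to 2.15 dB above → -13.85 dBV.
Stage 3: -13.85 dBV ≤ 1 dBV, so stage 3 doesn't engage; output -13.85 dBV.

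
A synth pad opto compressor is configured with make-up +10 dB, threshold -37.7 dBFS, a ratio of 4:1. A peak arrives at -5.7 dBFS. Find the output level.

The input is 32 dB above the -37.7 dBFS threshold.
At 4:1 the overshoot is divided by 4, leaving 8 dB above threshold.
Output = -37.7 + 8 = -29.7 dBFS; make-up adds 10 dB, giving -19.7 dBFS.

-19.7 dBFS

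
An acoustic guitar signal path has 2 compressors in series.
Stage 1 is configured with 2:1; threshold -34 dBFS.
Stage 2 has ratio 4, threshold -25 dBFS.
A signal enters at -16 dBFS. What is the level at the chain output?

Stage 1: -16 dBFS is 18 dB over -34 dBFS; at 2:1 that becomes 9 dB over, giving -25 dBFS.
Stage 2: -25 dBFS is at or below the -25 dBFS threshold — no compression; output -25 dBFS.

-25 dBFS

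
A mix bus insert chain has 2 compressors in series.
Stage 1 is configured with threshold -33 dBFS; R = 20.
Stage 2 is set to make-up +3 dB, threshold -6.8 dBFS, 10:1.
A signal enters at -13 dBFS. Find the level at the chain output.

-29 dBFS

Stage 1: 20 dB above -33 dBFS, reduced 20:1 to 1 dB above → -32 dBFS.
Stage 2: -32 dBFS ≤ -6.8 dBFS, so stage 2 doesn't engage; make-up brings it to -29 dBFS.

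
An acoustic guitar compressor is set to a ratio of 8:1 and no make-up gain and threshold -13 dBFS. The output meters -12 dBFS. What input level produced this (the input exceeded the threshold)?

The compressed level sits -12 − (-13) = 1 dB over threshold.
Before 8:1 compression the overshoot was 1 × 8 = 8 dB, so input = -13 + 8 = -5 dBFS.

-5 dBFS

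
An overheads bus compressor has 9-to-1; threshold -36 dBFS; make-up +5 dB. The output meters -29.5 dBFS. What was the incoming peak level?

Before make-up, the level was -29.5 − 5 = -34.5 dBFS.
That's 1.5 dB above the -36 dBFS threshold.
Input overshoot = R × output overshoot = 13.5 dB → input = -36 + 13.5 = -22.5 dBFS.

-22.5 dBFS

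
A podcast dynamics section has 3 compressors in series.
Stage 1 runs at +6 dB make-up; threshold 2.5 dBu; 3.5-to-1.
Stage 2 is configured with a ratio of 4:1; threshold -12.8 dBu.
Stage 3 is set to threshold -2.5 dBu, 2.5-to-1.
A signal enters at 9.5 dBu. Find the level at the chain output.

Stage 1: 7 dB above 2.5 dBu, reduced 3.5:1 to 2 dB above → 4.5 dBu; +6 dB make-up → 10.5 dBu.
Stage 2: 23.3 dB above -12.8 dBu, reduced 4:1 to 5.825 dB above → -6.975 dBu.
Stage 3: -6.975 dBu ≤ -2.5 dBu, so stage 3 doesn't engage; output -6.975 dBu.

-6.975 dBu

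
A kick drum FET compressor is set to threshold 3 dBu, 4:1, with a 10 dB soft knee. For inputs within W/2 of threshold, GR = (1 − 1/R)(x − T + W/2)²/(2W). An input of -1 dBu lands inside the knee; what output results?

x − T + W/2 = -1 − 3 + 5 = 1.
GR = (1 − 1/4) × 1² / 20 = 0.75 × 1 / 20 = 0.0375 dB.
Output = -1 − 0.0375 = -1.0375 dBu.

-1.0375 dBu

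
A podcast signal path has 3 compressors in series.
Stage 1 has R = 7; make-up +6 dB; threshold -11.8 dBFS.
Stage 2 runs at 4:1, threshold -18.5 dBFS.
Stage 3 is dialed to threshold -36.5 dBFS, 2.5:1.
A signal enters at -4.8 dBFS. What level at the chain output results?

-27.93 dBFS

Stage 1: -4.8 dBFS is 7 dB over -11.8 dBFS; at 7:1 that becomes 1 dB over, giving -10.8 dBFS; +6 dB make-up → -4.8 dBFS.
Stage 2: 13.7 dB above -18.5 dBFS, reduced 4:1 to 3.425 dB above → -15.075 dBFS.
Stage 3: -15.075 dBFS is 21.425 dB over -36.5 dBFS; at 2.5:1 that becomes 8.57 dB over, giving -27.93 dBFS.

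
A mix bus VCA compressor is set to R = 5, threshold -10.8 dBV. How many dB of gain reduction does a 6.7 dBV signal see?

14 dB

Overshoot = 6.7 − (-10.8) = 17.5 dB.
After 5:1 compression the overshoot becomes 17.5/5 = 3.5 dB.
Gain reduction = 17.5 − 3.5 = 14 dB.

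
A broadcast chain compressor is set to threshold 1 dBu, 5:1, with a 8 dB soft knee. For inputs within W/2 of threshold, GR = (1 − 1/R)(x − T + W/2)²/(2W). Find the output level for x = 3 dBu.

x − T + W/2 = 3 − 1 + 4 = 6.
GR = (1 − 1/5) × 6² / 16 = 0.8 × 36 / 16 = 1.8 dB.
Output = 3 − 1.8 = 1.2 dBu.

1.2 dBu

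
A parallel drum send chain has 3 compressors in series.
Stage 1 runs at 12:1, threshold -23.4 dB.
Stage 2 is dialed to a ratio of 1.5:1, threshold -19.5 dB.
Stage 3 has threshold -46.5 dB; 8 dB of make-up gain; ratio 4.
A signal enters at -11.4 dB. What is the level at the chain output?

Stage 1: 12 dB above -23.4 dB, reduced 12:1 to 1 dB above → -22.4 dB.
Stage 2: -22.4 dB is at or below the -19.5 dB threshold — no compression; output -22.4 dB.
Stage 3: 24.1 dB above -46.5 dB, reduced 4:1 to 6.025 dB above → -40.475 dB; +8 dB make-up → -32.475 dB.

-32.475 dB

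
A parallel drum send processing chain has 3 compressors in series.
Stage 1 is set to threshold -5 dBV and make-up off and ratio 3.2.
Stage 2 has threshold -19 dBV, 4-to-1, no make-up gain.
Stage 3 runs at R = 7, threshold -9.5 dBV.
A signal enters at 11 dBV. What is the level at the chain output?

-14.25 dBV

Stage 1: overshoot 16 dB → 16/3.2 = 5 dB → 0 dBV.
Stage 2: 0 dBV is 19 dB over -19 dBV; at 4:1 that becomes 4.75 dB over, giving -14.25 dBV.
Stage 3: -14.25 dBV is at or below the -9.5 dBV threshold — no compression; output -14.25 dBV.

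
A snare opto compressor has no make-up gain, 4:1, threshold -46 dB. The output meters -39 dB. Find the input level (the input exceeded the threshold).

That's 7 dB above the -46 dB threshold.
Before 4:1 compression the overshoot was 7 × 4 = 28 dB, so input = -46 + 28 = -18 dB.

-18 dB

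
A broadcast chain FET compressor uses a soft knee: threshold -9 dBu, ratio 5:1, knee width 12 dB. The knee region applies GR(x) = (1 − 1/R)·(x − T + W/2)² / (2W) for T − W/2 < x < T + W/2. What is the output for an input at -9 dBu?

x − T + W/2 = -9 − (-9) + 6 = 6.
GR = (1 − 1/5) × 6² / 24 = 0.8 × 36 / 24 = 1.2 dB.
Output = -9 − 1.2 = -10.2 dBu.

-10.2 dBu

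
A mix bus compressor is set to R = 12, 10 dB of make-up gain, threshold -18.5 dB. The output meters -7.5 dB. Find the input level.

-6.5 dB

Stripping the +10 dB make-up gives -17.5 dB at the gain stage.
The compressed level sits -17.5 − (-18.5) = 1 dB over threshold.
Input overshoot = R × output overshoot = 12 dB → input = -18.5 + 12 = -6.5 dB.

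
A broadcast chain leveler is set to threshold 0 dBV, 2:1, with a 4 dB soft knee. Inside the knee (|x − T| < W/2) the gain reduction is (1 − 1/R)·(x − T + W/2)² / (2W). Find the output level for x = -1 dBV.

x − T + W/2 = -1 − 0 + 2 = 1.
GR = (1 − 1/2) × 1² / 8 = 0.5 × 1 / 8 = 0.0625 dB.
Output = -1 − 0.0625 = -1.0625 dBV.

-1.0625 dBV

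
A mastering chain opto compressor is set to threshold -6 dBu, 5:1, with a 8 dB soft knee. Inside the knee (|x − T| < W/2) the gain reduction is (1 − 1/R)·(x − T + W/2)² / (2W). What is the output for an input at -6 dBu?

-6.8 dBu

x − T + W/2 = -6 − (-6) + 4 = 4.
GR = (1 − 1/5) × 4² / 16 = 0.8 × 16 / 16 = 0.8 dB.
Output = -6 − 0.8 = -6.8 dBu.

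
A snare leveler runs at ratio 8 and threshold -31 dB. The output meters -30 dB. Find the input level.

-23 dB

The compressed level sits -30 − (-31) = 1 dB over threshold.
Input overshoot = R × output overshoot = 8 dB → input = -31 + 8 = -23 dB.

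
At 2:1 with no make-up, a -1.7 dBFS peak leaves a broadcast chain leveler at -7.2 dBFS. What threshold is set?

-12.7 dBFS

Gain reduction = -1.7 − (-7.2) = 5.5 dB; output overshoot = GR / (R − 1) = 5.5 / 1 = 5.5 dB.
Threshold = output − output overshoot = -7.2 − 5.5 = -12.7 dBFS.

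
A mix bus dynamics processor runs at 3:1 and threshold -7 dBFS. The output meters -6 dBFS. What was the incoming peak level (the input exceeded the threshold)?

That's 1 dB above the -7 dBFS threshold.
Before 3:1 compression the overshoot was 1 × 3 = 3 dB, so input = -7 + 3 = -4 dBFS.

-4 dBFS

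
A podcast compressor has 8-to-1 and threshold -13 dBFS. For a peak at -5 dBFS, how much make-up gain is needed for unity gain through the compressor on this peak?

The peak compresses to -13 + 8/8 = -12 dBFS.
To reach -5 dBFS requires -5 − (-12) = 7 dB of make-up.

7 dB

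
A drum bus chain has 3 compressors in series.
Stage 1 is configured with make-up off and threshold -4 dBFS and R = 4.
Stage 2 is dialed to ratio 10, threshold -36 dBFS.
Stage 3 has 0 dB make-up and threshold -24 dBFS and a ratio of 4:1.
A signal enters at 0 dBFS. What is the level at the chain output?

-32.7 dBFS

Stage 1: 0 dBFS is 4 dB over -4 dBFS; at 4:1 that becomes 1 dB over, giving -3 dBFS.
Stage 2: -3 dBFS is 33 dB over -36 dBFS; at 10:1 that becomes 3.3 dB over, giving -32.7 dBFS.
Stage 3: -32.7 dBFS ≤ -24 dBFS, so stage 3 doesn't engage; output -32.7 dBFS.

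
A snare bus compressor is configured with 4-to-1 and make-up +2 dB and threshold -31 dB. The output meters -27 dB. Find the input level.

Remove make-up: -27 − 2 = -29 dB.
The compressed level sits -29 − (-31) = 2 dB over threshold.
Input overshoot = R × output overshoot = 8 dB → input = -31 + 8 = -23 dB.

-23 dB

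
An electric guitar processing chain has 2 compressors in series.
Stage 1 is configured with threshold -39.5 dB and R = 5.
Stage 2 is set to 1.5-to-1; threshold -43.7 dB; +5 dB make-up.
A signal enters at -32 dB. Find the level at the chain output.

Stage 1: 7.5 dB above -39.5 dB, reduced 5:1 to 1.5 dB above → -38 dB.
Stage 2: 5.7 dB above -43.7 dB, reduced 1.5:1 to 3.8 dB above → -39.9 dB; +5 dB make-up → -34.9 dB.

-34.9 dB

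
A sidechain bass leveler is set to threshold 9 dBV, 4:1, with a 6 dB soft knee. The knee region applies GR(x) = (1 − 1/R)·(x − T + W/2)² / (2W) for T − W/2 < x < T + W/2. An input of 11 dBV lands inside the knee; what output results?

9.4375 dBV

x − T + W/2 = 11 − 9 + 3 = 5.
GR = (1 − 1/4) × 5² / 12 = 0.75 × 25 / 12 = 1.5625 dB.
Output = 11 − 1.5625 = 9.4375 dBV.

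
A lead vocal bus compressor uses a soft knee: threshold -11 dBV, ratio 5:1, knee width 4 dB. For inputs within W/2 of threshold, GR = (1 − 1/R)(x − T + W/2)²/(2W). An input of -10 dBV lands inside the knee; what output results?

x − T + W/2 = -10 − (-11) + 2 = 3.
GR = (1 − 1/5) × 3² / 8 = 0.8 × 9 / 8 = 0.9 dB.
Output = -10 − 0.9 = -10.9 dBV.

-10.9 dBV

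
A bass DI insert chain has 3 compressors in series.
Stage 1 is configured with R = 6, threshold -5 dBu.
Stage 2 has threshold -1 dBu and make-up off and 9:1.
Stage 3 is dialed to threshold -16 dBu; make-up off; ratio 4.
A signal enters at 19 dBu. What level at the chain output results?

Stage 1: 24 dB above -5 dBu, reduced 6:1 to 4 dB above → -1 dBu.
Stage 2: -1 dBu is at or below the -1 dBu threshold — no compression; output -1 dBu.
Stage 3: 15 dB above -16 dBu, reduced 4:1 to 3.75 dB above → -12.25 dBu.

-12.25 dBu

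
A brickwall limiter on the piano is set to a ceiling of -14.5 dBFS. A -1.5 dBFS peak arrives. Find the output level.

-14.5 dBFS

At ∞:1, everything above -14.5 dBFS is held at the ceiling.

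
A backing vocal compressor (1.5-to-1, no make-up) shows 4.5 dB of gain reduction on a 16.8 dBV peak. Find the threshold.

3.3 dBV

Input is 13.5 dB above T (since output overshoot × R = input overshoot: (12.3 − T)·1.5 = 16.8 − T gives T = 3.3 dBV).
Check: 3.3 + (16.8 − 3.3)/1.5 = 3.3 + 9 = 12.3 dBV. ✓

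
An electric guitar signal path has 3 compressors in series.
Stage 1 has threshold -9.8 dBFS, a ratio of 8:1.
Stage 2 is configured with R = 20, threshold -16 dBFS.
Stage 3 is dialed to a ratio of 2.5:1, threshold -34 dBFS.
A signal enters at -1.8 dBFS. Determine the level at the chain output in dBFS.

-26.656 dBFS

Stage 1: overshoot 8 dB → 8/8 = 1 dB → -8.8 dBFS.
Stage 2: -8.8 dBFS is 7.2 dB over -16 dBFS; at 20:1 that becomes 0.36 dB over, giving -15.64 dBFS.
Stage 3: overshoot 18.36 dB → 18.36/2.5 = 7.344 dB → -26.656 dBFS.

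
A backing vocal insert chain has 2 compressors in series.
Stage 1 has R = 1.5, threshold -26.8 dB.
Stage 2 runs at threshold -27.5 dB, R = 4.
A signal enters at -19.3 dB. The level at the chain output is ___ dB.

Stage 1: 7.5 dB above -26.8 dB, reduced 1.5:1 to 5 dB above → -21.8 dB.
Stage 2: -21.8 dB is 5.7 dB over -27.5 dB; at 4:1 that becomes 1.425 dB over, giving -26.075 dB.

-26.075 dB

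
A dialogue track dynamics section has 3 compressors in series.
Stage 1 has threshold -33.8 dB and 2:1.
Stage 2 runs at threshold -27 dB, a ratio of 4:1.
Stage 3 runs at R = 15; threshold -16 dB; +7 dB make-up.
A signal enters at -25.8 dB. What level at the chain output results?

Stage 1: 8 dB above -33.8 dB, reduced 2:1 to 4 dB above → -29.8 dB.
Stage 2: below threshold (-29.8 ≤ -27); passes unchanged; output -29.8 dB.
Stage 3: -29.8 dB ≤ -16 dB, so stage 3 doesn't engage; make-up brings it to -22.8 dB.

-22.8 dB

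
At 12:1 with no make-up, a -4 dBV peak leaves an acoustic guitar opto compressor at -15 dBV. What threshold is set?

-16 dBV

Gain reduction = -4 − (-15) = 11 dB; output overshoot = GR / (R − 1) = 11 / 11 = 1 dB.
Threshold = output − output overshoot = -15 − 1 = -16 dBV.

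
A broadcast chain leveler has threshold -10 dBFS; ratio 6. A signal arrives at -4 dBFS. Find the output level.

-4 dBFS sits 6 dB over threshold.
The 6 dB excess becomes 1 dB after 6:1 reduction.
That puts the output at -9 dBFS.

-9 dBFS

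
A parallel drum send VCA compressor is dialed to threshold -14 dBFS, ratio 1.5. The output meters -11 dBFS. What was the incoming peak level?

-9.5 dBFS

Post-compression overshoot = -11 − (-14) = 3 dB.
Input overshoot = R × output overshoot = 4.5 dB → input = -14 + 4.5 = -9.5 dBFS.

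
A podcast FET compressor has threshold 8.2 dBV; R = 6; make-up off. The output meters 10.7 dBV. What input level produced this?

23.2 dBV

Post-compression overshoot = 10.7 − 8.2 = 2.5 dB.
Input overshoot = R × output overshoot = 15 dB → input = 8.2 + 15 = 23.2 dBV.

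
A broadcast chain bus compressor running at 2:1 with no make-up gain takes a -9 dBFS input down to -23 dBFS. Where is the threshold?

-37 dBFS

Gain reduction = -9 − (-23) = 14 dB; output overshoot = GR / (R − 1) = 14 / 1 = 14 dB.
Threshold = output − output overshoot = -23 − 14 = -37 dBFS.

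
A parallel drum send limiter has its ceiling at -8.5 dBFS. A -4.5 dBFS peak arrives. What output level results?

The limiter clamps the peak to its -8.5 dBFS ceiling.

-8.5 dBFS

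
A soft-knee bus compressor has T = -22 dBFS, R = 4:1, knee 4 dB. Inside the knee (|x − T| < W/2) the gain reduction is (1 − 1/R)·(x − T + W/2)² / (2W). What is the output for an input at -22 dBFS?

-22.375 dBFS

x − T + W/2 = -22 − (-22) + 2 = 2.
GR = (1 − 1/4) × 2² / 8 = 0.75 × 4 / 8 = 0.375 dB.
Output = -22 − 0.375 = -22.375 dBFS.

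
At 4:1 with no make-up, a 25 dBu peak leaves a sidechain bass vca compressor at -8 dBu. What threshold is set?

-19 dBu

Input is 44 dB above T (since output overshoot × R = input overshoot: (-8 − T)·4 = 25 − T gives T = -19 dBu).
Check: -19 + (25 − (-19))/4 = -19 + 11 = -8 dBu. ✓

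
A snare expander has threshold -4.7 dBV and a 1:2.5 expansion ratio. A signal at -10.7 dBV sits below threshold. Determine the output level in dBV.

Undershoot = (-4.7) − (-10.7) = 6 dB.
At 1:2.5, that expands to 15 dB under threshold.
Output = -4.7 − 15 = -19.7 dBV.

-19.7 dBV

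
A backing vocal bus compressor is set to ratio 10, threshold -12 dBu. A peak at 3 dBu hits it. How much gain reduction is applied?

Overshoot = 3 − (-12) = 15 dB.
After 10:1 compression the overshoot becomes 15/10 = 1.5 dB.
Gain reduction = 15 − 1.5 = 13.5 dB.

13.5 dB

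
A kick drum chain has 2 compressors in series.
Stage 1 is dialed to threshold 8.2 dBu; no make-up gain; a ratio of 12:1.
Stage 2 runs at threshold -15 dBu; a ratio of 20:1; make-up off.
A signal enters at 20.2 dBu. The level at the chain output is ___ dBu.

-13.79 dBu

Stage 1: 20.2 dBu is 12 dB over 8.2 dBu; at 12:1 that becomes 1 dB over, giving 9.2 dBu.
Stage 2: 9.2 dBu is 24.2 dB over -15 dBu; at 20:1 that becomes 1.21 dB over, giving -13.79 dBu.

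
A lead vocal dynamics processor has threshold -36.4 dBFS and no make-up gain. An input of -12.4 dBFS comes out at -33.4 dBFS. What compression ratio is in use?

8:1

Input overshoot = -12.4 − (-36.4) = 24 dB; output overshoot = -33.4 − (-36.4) = 3 dB.
Ratio = 24 / 3 = 8.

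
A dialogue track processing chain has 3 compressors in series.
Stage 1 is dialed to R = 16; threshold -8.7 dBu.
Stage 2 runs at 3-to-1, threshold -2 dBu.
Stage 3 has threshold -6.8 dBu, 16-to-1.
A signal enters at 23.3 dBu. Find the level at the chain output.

-6.79375 dBu

Stage 1: 23.3 dBu is 32 dB over -8.7 dBu; at 16:1 that becomes 2 dB over, giving -6.7 dBu.
Stage 2: below threshold (-6.7 ≤ -2); passes unchanged; output -6.7 dBu.
Stage 3: -6.7 dBu is 0.1 dB over -6.8 dBu; at 16:1 that becomes 0.00625 dB over, giving -6.79375 dBu.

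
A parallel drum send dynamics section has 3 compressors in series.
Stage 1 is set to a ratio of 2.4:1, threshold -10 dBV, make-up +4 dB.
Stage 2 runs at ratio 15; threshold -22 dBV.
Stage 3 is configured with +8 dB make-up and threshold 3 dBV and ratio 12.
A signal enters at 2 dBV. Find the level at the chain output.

-12.6 dBV

Stage 1: 2 dBV is 12 dB over -10 dBV; at 2.4:1 that becomes 5 dB over, giving -5 dBV; +4 dB make-up → -1 dBV.
Stage 2: -1 dBV is 21 dB over -22 dBV; at 15:1 that becomes 1.4 dB over, giving -20.6 dBV.
Stage 3: -20.6 dBV ≤ 3 dBV, so stage 3 doesn't engage; make-up brings it to -12.6 dBV.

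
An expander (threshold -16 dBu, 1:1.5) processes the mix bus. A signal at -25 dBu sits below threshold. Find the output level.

The input is 9 dB below the -16 dBu threshold.
A 1:1.5 expander multiplies undershoot by 1.5: 9 × 1.5 = 13.5 dB below threshold.
Output = -16 − 13.5 = -29.5 dBu.

-29.5 dBu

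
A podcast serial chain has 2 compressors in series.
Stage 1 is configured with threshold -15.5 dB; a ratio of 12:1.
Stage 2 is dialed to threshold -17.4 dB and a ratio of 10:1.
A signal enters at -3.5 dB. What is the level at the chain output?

-17.11 dB

Stage 1: 12 dB above -15.5 dB, reduced 12:1 to 1 dB above → -14.5 dB.
Stage 2: 2.9 dB above -17.4 dB, reduced 10:1 to 0.29 dB above → -17.11 dB.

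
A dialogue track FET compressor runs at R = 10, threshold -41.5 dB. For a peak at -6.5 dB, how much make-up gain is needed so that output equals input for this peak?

31.5 dB

The peak compresses to -41.5 + 35/10 = -38 dB.
To reach -6.5 dB requires -6.5 − (-38) = 31.5 dB of make-up.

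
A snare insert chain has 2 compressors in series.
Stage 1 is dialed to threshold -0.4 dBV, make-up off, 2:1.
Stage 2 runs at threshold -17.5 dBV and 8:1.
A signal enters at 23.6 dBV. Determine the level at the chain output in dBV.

Stage 1: 24 dB above -0.4 dBV, reduced 2:1 to 12 dB above → 11.6 dBV.
Stage 2: overshoot 29.1 dB → 29.1/8 = 3.6375 dB → -13.8625 dBV.

-13.8625 dBV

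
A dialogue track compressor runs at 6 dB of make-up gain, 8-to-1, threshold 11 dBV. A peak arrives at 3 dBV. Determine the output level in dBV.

3 dBV is 8 dB below the 11 dBV threshold, so no gain reduction is applied.
Make-up gain adds 6 dB: 3 + 6 = 9 dBV.

9 dBV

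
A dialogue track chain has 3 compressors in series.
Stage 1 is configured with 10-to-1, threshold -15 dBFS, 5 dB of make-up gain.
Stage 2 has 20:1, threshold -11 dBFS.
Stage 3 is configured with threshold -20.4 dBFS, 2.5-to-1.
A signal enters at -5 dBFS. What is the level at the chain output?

Stage 1: overshoot 10 dB → 10/10 = 1 dB → -14 dBFS; +5 dB make-up → -9 dBFS.
Stage 2: 2 dB above -11 dBFS, reduced 20:1 to 0.1 dB above → -10.9 dBFS.
Stage 3: overshoot 9.5 dB → 9.5/2.5 = 3.8 dB → -16.6 dBFS.

-16.6 dBFS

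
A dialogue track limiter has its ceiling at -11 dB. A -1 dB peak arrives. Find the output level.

The limiter clamps the peak to its -11 dB ceiling.

-11 dB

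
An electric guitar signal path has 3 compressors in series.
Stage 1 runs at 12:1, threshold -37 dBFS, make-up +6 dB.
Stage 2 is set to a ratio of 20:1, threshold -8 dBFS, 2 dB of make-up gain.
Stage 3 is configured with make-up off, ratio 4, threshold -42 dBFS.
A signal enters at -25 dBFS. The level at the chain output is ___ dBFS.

Stage 1: 12 dB above -37 dBFS, reduced 12:1 to 1 dB above → -36 dBFS; +6 dB make-up → -30 dBFS.
Stage 2: -30 dBFS is at or below the -8 dBFS threshold — no compression; make-up brings it to -28 dBFS.
Stage 3: overshoot 14 dB → 14/4 = 3.5 dB → -38.5 dBFS.

-38.5 dBFS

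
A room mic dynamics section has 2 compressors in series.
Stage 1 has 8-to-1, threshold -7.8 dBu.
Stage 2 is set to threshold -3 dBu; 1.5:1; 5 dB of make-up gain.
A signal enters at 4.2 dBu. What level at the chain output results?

-1.3 dBu

Stage 1: 12 dB above -7.8 dBu, reduced 8:1 to 1.5 dB above → -6.3 dBu.
Stage 2: -6.3 dBu ≤ -3 dBu, so stage 2 doesn't engage; make-up brings it to -1.3 dBu.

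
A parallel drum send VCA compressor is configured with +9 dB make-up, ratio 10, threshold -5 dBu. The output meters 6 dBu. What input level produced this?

15 dBu

Stripping the +9 dB make-up gives -3 dBu at the gain stage.
The compressed level sits -3 − (-5) = 2 dB over threshold.
Input overshoot = R × output overshoot = 20 dB → input = -5 + 20 = 15 dBu.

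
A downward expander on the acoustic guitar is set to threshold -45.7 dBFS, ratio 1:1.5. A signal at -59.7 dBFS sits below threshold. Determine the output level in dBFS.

The input is 14 dB below the -45.7 dBFS threshold.
A 1:1.5 expander multiplies undershoot by 1.5: 14 × 1.5 = 21 dB below threshold.
Output = -45.7 − 21 = -66.7 dBFS.

-66.7 dBFS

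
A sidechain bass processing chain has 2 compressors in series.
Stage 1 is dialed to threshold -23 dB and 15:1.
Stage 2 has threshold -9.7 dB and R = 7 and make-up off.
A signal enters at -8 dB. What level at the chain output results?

Stage 1: overshoot 15 dB → 15/15 = 1 dB → -22 dB.
Stage 2: -22 dB ≤ -9.7 dB, so stage 2 doesn't engage; output -22 dB.

-22 dB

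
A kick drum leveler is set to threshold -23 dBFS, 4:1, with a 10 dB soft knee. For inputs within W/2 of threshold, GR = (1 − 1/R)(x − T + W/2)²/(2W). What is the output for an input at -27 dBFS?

-27.0375 dBFS

x − T + W/2 = -27 − (-23) + 5 = 1.
GR = (1 − 1/4) × 1² / 20 = 0.75 × 1 / 20 = 0.0375 dB.
Output = -27 − 0.0375 = -27.0375 dBFS.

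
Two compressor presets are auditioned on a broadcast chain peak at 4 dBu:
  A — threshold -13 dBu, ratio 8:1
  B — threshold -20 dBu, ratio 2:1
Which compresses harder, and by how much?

A: overshoot 17 dB → output overshoot 2.125 dB → GR 14.875 dB.
B: overshoot 24 dB → output overshoot 12 dB → GR 12 dB.
A reduces 2.875 dB more.

A, by 2.875 dB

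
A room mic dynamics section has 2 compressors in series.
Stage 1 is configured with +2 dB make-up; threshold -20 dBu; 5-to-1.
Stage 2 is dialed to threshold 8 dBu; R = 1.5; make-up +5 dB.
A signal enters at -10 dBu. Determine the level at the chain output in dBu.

Stage 1: -10 dBu is 10 dB over -20 dBu; at 5:1 that becomes 2 dB over, giving -18 dBu; +2 dB make-up → -16 dBu.
Stage 2: -16 dBu ≤ 8 dBu, so stage 2 doesn't engage; make-up brings it to -11 dBu.

-11 dBu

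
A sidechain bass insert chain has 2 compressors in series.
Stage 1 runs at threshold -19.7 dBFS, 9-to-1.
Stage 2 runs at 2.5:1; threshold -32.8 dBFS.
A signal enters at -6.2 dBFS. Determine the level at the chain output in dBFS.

Stage 1: -6.2 dBFS is 13.5 dB over -19.7 dBFS; at 9:1 that becomes 1.5 dB over, giving -18.2 dBFS.
Stage 2: 14.6 dB above -32.8 dBFS, reduced 2.5:1 to 5.84 dB above → -26.96 dBFS.

-26.96 dBFS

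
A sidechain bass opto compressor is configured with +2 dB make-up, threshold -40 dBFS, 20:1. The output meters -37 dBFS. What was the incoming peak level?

-20 dBFS

Stripping the +2 dB make-up gives -39 dBFS at the gain stage.
That's 1 dB above the -40 dBFS threshold.
Input overshoot = R × output overshoot = 20 dB → input = -40 + 20 = -20 dBFS.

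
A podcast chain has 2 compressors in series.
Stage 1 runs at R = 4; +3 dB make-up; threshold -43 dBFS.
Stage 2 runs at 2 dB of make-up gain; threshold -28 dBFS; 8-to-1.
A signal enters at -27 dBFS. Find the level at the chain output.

Stage 1: 16 dB above -43 dBFS, reduced 4:1 to 4 dB above → -39 dBFS; +3 dB make-up → -36 dBFS.
Stage 2: -36 dBFS is at or below the -28 dBFS threshold — no compression; make-up brings it to -34 dBFS.

-34 dBFS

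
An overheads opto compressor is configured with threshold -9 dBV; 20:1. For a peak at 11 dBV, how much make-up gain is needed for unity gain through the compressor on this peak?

19 dB

Without make-up, output = threshold + overshoot/20 = -9 + 1 = -8 dBV.
Gap to target: 19 dB.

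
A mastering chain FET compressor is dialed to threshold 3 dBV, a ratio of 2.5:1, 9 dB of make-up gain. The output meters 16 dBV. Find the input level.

13 dBV

Stripping the +9 dB make-up gives 7 dBV at the gain stage.
Post-compression overshoot = 7 − 3 = 4 dB.
Undo the ratio: input overshoot = 4 × 2.5 = 10 dB, giving input = 13 dBV.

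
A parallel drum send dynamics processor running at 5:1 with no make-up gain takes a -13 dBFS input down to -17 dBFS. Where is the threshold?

-18 dBFS

Gain reduction = -13 − (-17) = 4 dB; output overshoot = GR / (R − 1) = 4 / 4 = 1 dB.
Threshold = output − output overshoot = -17 − 1 = -18 dBFS.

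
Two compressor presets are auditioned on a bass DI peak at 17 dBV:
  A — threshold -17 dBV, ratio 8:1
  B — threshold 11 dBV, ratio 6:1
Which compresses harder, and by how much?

A, by 24.75 dB

A: 34 dB over, compressed to 4.25 dB over, so 29.75 dB of GR.
B: 6 dB over, compressed to 1 dB over, so 5 dB of GR.
A reduces 24.75 dB more.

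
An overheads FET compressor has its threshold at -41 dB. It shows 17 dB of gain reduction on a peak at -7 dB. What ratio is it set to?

2:1

Input overshoot = -7 − (-41) = 34 dB.
Output overshoot = 34 − 17 = 17 dB.
Ratio = input overshoot / output overshoot = 34 / 17 = 2.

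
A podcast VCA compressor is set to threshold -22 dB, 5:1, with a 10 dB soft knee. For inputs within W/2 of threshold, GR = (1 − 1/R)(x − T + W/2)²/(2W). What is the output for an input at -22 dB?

x − T + W/2 = -22 − (-22) + 5 = 5.
GR = (1 − 1/5) × 5² / 20 = 0.8 × 25 / 20 = 1 dB.
Output = -22 − 1 = -23 dB.

-23 dB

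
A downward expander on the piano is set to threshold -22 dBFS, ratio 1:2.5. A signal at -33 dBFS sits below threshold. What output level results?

-49.5 dBFS

Undershoot = (-22) − (-33) = 11 dB.
At 1:2.5, that expands to 27.5 dB under threshold.
Output = -22 − 27.5 = -49.5 dBFS.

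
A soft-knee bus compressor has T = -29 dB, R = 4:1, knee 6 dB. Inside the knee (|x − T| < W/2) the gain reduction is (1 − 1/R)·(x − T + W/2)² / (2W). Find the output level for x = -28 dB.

x − T + W/2 = -28 − (-29) + 3 = 4.
GR = (1 − 1/4) × 4² / 12 = 0.75 × 16 / 12 = 1 dB.
Output = -28 − 1 = -29 dB.

-29 dB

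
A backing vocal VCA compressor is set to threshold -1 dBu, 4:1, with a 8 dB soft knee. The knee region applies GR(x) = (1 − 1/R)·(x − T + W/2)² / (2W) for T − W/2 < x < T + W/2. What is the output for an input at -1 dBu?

-1.75 dBu

x − T + W/2 = -1 − (-1) + 4 = 4.
GR = (1 − 1/4) × 4² / 16 = 0.75 × 16 / 16 = 0.75 dB.
Output = -1 − 0.75 = -1.75 dBu.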